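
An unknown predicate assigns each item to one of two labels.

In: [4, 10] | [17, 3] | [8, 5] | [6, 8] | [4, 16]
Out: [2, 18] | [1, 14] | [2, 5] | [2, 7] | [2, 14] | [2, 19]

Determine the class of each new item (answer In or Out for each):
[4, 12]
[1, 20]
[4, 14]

The distinguishing property — first ≥ 3 — holds for all the 'In' cases and none of the 'Out' cases.
[4, 12]: first 4, fits → In.
[1, 20]: first 1, doesn't qualify → Out.
[4, 14]: first 4, fits → In.

In, Out, In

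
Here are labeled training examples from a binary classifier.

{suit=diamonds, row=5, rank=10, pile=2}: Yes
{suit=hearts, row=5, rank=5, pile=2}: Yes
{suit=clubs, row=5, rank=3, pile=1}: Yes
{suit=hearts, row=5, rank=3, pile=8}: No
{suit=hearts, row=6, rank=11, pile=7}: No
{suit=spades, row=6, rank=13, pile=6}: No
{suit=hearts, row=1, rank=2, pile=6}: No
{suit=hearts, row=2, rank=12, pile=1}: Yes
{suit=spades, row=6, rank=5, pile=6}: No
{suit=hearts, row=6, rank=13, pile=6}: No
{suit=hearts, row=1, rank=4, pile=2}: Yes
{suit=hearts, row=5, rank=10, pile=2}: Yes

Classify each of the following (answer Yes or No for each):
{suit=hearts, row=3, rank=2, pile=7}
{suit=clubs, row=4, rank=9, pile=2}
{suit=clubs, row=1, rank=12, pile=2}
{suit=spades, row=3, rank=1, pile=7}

No, Yes, Yes, No

The pattern is that an item is 'Yes' exactly when: pile ≤ 2.
No: {suit=hearts, row=3, rank=2, pile=7}, since pile = 7. Yes: {suit=clubs, row=4, rank=9, pile=2}, since pile = 2. Yes: {suit=clubs, row=1, rank=12, pile=2}, since pile = 2. No: {suit=spades, row=3, rank=1, pile=7}, since pile = 7.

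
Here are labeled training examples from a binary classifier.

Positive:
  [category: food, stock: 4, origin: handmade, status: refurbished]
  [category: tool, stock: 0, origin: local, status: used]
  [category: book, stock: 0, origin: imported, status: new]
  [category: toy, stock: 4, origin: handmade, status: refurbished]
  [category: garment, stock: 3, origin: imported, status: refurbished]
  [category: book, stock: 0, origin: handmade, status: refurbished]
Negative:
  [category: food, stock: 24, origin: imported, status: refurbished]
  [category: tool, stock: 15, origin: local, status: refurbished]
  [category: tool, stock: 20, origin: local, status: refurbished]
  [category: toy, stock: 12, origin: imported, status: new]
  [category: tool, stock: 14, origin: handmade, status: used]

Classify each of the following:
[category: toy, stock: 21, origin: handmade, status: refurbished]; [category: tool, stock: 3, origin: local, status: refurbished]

Negative, Positive

All 'Positive' examples share one property — stock ≤ 4 — and every 'Negative' example lacks it.
Negative: [category: toy, stock: 21, origin: handmade, status: refurbished], since stock = 21.
Positive: [category: tool, stock: 3, origin: local, status: refurbished], since stock = 3.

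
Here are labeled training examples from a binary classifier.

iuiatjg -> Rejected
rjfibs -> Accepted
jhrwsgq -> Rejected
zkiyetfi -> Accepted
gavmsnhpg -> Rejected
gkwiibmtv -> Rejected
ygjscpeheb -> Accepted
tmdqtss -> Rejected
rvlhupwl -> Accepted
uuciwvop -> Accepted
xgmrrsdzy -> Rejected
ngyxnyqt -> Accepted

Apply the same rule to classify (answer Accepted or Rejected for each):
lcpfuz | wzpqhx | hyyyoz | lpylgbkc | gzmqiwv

Accepted, Accepted, Accepted, Accepted, Rejected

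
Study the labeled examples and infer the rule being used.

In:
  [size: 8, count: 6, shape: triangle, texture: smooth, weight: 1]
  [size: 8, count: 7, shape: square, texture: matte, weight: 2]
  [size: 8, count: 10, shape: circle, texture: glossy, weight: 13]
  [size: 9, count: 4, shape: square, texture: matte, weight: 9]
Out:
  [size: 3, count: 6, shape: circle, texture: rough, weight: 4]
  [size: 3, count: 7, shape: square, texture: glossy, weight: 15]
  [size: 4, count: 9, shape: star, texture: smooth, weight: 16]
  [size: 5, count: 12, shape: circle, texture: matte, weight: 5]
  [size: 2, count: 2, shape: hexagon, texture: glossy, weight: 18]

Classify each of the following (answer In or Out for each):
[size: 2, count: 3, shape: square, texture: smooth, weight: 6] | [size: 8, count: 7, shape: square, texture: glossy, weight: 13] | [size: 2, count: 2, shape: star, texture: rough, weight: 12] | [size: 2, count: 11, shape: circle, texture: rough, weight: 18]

The simplest hypothesis consistent with all the labels is: size ≥ 8.
[size: 2, count: 3, shape: square, texture: smooth, weight: 6] → size = 2 → Out.
[size: 8, count: 7, shape: square, texture: glossy, weight: 13] → size = 8 → In.
[size: 2, count: 2, shape: star, texture: rough, weight: 12] → size = 2 → Out.
[size: 2, count: 11, shape: circle, texture: rough, weight: 18] → size = 2 → Out.

Out, In, Out, Out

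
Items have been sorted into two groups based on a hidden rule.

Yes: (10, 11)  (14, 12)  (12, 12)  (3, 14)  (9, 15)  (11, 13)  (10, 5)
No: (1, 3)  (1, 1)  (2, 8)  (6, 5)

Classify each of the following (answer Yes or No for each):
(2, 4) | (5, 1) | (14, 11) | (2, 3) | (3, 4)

No, No, Yes, No, No

The simplest hypothesis consistent with all the labels is: sum ≥ 15.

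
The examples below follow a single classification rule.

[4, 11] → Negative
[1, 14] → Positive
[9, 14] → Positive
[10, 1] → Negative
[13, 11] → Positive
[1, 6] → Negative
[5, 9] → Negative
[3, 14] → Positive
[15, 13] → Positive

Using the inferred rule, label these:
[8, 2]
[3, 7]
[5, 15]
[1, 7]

Negative, Negative, Positive, Negative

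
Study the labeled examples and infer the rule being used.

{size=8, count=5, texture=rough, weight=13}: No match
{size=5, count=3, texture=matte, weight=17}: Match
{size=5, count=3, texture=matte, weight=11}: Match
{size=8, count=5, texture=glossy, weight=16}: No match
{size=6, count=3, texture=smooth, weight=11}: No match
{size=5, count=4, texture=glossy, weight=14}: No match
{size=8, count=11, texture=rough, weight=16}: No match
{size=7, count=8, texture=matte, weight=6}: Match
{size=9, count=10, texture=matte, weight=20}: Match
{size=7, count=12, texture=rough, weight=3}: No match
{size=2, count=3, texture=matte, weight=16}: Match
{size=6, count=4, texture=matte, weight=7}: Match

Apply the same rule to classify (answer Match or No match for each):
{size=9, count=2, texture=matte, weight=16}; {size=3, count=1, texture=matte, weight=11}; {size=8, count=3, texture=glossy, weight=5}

Match, Match, No match

Checking candidate rules against both groups, what survives is: texture is matte.
Match: {size=9, count=2, texture=matte, weight=16}, since texture is matte. Match: {size=3, count=1, texture=matte, weight=11}, since texture is matte. No match: {size=8, count=3, texture=glossy, weight=5}, since texture is glossy.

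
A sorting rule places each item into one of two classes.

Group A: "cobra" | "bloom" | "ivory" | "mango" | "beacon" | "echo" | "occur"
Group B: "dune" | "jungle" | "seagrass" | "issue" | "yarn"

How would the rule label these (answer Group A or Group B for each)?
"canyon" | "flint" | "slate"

Group A, Group B, Group B

A rule that fits every label: contains 'o' — true of each 'Group A' example, false of each 'Group B' one.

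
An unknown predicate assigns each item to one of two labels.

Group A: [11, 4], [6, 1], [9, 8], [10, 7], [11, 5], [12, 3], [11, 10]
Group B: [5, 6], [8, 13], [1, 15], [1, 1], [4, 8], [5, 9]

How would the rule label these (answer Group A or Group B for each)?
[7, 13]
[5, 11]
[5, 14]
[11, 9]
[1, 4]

Group B, Group B, Group B, Group A, Group B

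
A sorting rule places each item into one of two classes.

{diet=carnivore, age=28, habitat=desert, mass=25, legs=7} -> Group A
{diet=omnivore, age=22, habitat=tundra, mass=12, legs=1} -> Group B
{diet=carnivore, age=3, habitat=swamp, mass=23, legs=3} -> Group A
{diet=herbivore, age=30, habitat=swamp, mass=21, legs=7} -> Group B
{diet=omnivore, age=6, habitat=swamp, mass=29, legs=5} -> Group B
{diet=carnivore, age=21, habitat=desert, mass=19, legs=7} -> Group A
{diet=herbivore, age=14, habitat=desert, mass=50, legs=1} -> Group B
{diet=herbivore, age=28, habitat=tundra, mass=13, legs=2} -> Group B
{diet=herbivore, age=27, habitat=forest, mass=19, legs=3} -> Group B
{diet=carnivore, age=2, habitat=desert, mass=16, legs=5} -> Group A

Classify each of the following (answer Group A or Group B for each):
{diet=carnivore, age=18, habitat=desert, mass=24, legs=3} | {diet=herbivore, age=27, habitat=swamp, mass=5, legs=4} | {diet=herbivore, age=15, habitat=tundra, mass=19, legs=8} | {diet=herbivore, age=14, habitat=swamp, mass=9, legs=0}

Comparing the two groups points to one rule — diet is carnivore.
{diet=carnivore, age=18, habitat=desert, mass=24, legs=3}: Group A (diet is carnivore).
{diet=herbivore, age=27, habitat=swamp, mass=5, legs=4}: Group B (diet is herbivore).
{diet=herbivore, age=15, habitat=tundra, mass=19, legs=8}: Group B (diet is herbivore).
{diet=herbivore, age=14, habitat=swamp, mass=9, legs=0}: Group B (diet is herbivore).

Group A, Group B, Group B, Group B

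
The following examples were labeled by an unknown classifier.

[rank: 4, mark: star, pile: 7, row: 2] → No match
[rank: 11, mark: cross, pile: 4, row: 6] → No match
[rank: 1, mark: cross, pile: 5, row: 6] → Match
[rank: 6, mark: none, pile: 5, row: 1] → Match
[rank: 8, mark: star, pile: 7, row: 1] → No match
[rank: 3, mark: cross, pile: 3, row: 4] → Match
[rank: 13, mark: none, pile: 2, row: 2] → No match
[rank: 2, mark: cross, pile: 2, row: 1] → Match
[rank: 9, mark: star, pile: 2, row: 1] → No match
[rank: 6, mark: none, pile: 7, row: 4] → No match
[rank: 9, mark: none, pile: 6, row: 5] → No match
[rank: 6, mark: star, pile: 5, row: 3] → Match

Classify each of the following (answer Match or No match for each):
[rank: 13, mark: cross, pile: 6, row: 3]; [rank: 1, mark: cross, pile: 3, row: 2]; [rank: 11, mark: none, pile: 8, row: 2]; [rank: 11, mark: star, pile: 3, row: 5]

No match, Match, No match, No match

'Match' ⟺ rank ≤ 6 AND pile ≤ 5.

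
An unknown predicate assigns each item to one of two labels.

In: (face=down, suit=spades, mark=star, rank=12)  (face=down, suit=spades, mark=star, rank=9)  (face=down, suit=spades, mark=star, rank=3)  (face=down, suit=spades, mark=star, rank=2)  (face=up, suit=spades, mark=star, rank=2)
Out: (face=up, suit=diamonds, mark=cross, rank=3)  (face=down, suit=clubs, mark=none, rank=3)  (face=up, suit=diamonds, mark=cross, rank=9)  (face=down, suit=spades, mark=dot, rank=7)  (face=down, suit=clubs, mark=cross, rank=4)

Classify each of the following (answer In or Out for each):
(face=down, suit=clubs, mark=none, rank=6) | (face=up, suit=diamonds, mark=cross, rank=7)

Out, Out

The rule appears to be: mark is star.
(face=down, suit=clubs, mark=none, rank=6): mark is none, does not pass → Out. (face=up, suit=diamonds, mark=cross, rank=7): mark is cross, does not pass → Out.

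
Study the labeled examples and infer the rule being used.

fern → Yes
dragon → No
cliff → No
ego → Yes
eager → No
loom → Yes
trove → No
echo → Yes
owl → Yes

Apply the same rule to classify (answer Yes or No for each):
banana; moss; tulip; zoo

The classifier is using: length ≤ 4.
banana: length 6 — doesn't qualify, so No.
moss: length 4 — passes, so Yes.
tulip: length 5 — doesn't qualify, so No.
zoo: length 3 — passes, so Yes.

No, Yes, No, Yes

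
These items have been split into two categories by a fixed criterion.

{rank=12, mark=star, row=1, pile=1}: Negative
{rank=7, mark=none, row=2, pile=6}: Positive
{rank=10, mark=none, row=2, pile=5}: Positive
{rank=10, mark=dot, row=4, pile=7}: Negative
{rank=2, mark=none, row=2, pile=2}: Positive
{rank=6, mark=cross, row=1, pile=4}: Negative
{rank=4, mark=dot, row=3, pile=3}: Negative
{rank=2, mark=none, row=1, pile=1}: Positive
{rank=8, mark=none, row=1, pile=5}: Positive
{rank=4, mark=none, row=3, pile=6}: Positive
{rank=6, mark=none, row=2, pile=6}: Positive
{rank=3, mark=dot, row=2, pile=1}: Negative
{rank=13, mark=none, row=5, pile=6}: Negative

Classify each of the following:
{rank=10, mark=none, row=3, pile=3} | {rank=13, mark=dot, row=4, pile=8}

The simplest hypothesis consistent with all the labels is: mark is none AND row ≤ 3.
{rank=10, mark=none, row=3, pile=3}: mark is none, row = 3, passes → Positive. {rank=13, mark=dot, row=4, pile=8}: mark is dot, row = 4, doesn't qualify → Negative.

Positive, Negative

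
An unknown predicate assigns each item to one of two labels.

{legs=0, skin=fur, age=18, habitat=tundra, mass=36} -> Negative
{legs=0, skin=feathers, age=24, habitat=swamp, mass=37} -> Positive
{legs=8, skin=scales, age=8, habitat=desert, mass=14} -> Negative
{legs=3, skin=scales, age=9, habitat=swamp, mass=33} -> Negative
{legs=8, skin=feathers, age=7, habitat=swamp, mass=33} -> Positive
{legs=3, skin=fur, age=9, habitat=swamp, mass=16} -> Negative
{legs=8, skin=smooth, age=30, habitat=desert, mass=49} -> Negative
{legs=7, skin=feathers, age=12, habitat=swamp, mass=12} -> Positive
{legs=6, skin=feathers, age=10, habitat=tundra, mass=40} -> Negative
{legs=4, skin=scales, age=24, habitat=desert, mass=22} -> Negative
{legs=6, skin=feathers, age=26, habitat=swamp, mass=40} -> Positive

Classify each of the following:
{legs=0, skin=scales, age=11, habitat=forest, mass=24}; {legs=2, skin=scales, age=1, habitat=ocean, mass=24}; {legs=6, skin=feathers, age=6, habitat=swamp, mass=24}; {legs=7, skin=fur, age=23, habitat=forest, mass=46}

Negative, Negative, Positive, Negative

Rule: skin is feathers AND habitat is swamp. This holds for each 'Positive' example and fails for each 'Negative' one.
Negative: {legs=0, skin=scales, age=11, habitat=forest, mass=24}, since skin is scales, habitat is forest.
Negative: {legs=2, skin=scales, age=1, habitat=ocean, mass=24}, since skin is scales, habitat is ocean.
Positive: {legs=6, skin=feathers, age=6, habitat=swamp, mass=24}, since skin is feathers, habitat is swamp.
Negative: {legs=7, skin=fur, age=23, habitat=forest, mass=46}, since skin is fur, habitat is forest.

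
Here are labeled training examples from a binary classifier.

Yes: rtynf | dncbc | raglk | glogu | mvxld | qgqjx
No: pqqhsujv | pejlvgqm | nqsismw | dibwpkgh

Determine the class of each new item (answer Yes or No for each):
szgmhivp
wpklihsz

No, No

The common property of the 'Yes' items is: length 5. No 'No' item has it.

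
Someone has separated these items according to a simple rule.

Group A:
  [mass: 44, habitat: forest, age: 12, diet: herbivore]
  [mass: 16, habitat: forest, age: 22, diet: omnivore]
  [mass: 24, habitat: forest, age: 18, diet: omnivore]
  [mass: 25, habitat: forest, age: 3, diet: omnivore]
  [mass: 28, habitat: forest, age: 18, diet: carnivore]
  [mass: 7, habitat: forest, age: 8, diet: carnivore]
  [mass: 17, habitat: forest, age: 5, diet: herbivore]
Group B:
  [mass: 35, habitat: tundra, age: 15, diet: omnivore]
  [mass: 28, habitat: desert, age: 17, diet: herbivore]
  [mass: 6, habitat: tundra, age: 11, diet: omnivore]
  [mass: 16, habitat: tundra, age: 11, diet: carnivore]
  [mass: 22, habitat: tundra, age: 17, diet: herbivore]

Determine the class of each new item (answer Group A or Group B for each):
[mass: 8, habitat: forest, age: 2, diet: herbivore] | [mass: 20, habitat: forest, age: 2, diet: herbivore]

Group A, Group A

The common property of the 'Group A' items is: habitat is forest. No 'Group B' item has it.
[mass: 8, habitat: forest, age: 2, diet: herbivore]: Group A (habitat is forest). [mass: 20, habitat: forest, age: 2, diet: herbivore]: Group A (habitat is forest).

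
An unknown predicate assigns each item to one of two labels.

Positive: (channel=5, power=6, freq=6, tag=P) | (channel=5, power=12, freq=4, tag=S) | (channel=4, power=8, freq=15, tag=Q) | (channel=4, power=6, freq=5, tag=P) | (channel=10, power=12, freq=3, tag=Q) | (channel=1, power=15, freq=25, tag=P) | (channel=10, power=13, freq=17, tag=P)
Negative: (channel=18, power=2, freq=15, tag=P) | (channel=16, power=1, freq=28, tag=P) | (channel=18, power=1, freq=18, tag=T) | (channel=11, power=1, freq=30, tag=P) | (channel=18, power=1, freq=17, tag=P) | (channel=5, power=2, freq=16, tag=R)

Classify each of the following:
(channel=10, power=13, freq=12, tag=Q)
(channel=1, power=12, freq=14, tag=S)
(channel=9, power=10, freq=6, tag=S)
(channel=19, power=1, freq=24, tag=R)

Positive, Positive, Positive, Negative

The distinguishing property — power ≥ 6 — holds for all the 'Positive' cases and none of the 'Negative' cases.
(channel=10, power=13, freq=12, tag=Q) → power = 13 → Positive. (channel=1, power=12, freq=14, tag=S) → power = 12 → Positive. (channel=9, power=10, freq=6, tag=S) → power = 10 → Positive. (channel=19, power=1, freq=24, tag=R) → power = 1 → Negative.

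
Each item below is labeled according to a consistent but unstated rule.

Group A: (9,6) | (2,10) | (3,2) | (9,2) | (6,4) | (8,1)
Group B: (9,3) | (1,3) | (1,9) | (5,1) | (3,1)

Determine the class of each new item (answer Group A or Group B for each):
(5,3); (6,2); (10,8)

A rule that fits every label: product is even — true of each 'Group A' example, false of each 'Group B' one.
(5,3) — 5·3 = 15, hence Group B. (6,2) — 6·2 = 12, hence Group A. (10,8) — 10·8 = 80, hence Group A.

Group B, Group A, Group A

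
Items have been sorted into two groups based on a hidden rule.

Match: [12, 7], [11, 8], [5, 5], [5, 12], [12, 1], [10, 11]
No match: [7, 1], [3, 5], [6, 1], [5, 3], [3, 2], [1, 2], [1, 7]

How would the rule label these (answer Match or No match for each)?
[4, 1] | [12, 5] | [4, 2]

Rule: sum ≥ 10. This holds for each 'Match' example and fails for each 'No match' one.
[4, 1]: No match (4+1 = 5).
[12, 5]: Match (12+5 = 17).
[4, 2]: No match (4+2 = 6).

No match, Match, No match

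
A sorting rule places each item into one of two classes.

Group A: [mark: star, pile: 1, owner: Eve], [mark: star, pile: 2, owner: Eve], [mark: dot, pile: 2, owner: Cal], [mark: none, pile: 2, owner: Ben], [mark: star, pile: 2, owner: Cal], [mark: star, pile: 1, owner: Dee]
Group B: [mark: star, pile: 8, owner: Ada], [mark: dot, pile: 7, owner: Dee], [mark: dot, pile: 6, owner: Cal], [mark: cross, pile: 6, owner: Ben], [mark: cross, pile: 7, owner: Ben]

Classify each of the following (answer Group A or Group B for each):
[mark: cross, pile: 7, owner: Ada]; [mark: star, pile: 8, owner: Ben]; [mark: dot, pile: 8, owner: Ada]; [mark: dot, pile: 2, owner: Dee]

Group B, Group B, Group B, Group A

One predicate separates the groups cleanly: pile ≤ 2.
[mark: cross, pile: 7, owner: Ada] → pile = 7 → Group B.
[mark: star, pile: 8, owner: Ben] → pile = 8 → Group B.
[mark: dot, pile: 8, owner: Ada] → pile = 8 → Group B.
[mark: dot, pile: 2, owner: Dee] → pile = 2 → Group A.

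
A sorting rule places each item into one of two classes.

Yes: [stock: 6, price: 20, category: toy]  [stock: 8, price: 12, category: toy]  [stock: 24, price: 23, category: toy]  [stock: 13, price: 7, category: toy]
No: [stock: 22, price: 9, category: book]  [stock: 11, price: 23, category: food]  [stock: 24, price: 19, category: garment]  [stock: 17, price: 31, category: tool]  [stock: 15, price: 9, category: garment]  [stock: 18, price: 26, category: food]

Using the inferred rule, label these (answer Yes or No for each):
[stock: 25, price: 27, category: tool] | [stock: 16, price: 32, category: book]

The distinguishing property — category is toy — holds for all the 'Yes' cases and none of the 'No' cases.
[stock: 25, price: 27, category: tool]: category is tool, does not pass → No.
[stock: 16, price: 32, category: book]: category is book, does not pass → No.

No, No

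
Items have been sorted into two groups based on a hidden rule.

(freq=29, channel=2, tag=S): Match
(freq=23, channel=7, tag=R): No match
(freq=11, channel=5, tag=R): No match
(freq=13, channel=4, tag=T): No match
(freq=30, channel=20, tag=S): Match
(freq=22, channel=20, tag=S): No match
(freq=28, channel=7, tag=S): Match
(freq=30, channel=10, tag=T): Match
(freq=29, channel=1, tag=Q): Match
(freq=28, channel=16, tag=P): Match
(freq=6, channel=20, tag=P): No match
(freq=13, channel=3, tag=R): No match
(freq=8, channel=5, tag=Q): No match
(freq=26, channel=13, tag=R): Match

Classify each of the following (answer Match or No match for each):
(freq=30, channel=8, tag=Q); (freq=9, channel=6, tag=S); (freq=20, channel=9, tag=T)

Match, No match, No match

The distinguishing property — freq ≥ 26 — holds for all the 'Match' cases and none of the 'No match' cases.
(freq=30, channel=8, tag=Q) — freq = 30, hence Match. (freq=9, channel=6, tag=S) — freq = 9, hence No match. (freq=20, channel=9, tag=T) — freq = 20, hence No match.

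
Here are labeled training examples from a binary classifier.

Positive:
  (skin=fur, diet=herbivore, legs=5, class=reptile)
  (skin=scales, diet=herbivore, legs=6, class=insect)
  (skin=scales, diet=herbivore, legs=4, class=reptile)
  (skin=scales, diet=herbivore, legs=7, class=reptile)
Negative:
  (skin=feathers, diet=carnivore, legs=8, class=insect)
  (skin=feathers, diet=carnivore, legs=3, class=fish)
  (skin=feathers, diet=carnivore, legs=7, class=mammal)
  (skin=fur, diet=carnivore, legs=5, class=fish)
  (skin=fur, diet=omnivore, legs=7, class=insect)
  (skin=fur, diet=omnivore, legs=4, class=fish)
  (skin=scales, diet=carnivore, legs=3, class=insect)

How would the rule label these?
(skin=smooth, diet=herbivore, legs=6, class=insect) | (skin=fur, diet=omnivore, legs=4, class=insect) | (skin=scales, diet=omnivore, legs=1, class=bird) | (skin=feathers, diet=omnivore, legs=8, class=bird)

The distinguishing property — diet is herbivore — holds for all the 'Positive' cases and none of the 'Negative' cases.
(skin=smooth, diet=herbivore, legs=6, class=insect): diet is herbivore — satisfies this, so Positive.
(skin=fur, diet=omnivore, legs=4, class=insect): diet is omnivore — doesn't match, so Negative.
(skin=scales, diet=omnivore, legs=1, class=bird): diet is omnivore — doesn't match, so Negative.
(skin=feathers, diet=omnivore, legs=8, class=bird): diet is omnivore — doesn't match, so Negative.

Positive, Negative, Negative, Negative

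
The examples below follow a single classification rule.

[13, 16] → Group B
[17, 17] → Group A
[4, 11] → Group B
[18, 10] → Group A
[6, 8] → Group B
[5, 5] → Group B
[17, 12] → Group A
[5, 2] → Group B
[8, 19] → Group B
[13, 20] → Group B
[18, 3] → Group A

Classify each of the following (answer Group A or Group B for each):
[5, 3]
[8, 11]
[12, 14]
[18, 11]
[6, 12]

Group B, Group B, Group B, Group A, Group B

Every 'Group A' example satisfies: first ≥ 16. None of the 'Group B' examples do.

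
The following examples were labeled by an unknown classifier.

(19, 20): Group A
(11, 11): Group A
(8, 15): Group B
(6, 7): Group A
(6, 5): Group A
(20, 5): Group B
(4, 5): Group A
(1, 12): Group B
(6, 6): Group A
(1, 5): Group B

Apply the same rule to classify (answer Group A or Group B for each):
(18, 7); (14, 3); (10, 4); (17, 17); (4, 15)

Group B, Group B, Group B, Group A, Group B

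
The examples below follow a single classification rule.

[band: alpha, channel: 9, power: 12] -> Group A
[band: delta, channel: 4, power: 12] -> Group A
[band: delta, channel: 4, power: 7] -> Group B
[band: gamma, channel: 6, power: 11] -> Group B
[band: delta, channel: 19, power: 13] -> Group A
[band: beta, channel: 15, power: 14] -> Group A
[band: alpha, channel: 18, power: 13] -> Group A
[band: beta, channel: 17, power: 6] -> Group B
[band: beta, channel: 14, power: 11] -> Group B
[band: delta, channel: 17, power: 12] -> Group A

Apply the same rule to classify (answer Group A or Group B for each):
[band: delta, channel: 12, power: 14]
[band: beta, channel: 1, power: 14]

A rule that fits every label: power ≥ 12 — true of each 'Group A' example, false of each 'Group B' one.
[band: delta, channel: 12, power: 14]: power = 14, fits → Group A. [band: beta, channel: 1, power: 14]: power = 14, fits → Group A.

Group A, Group A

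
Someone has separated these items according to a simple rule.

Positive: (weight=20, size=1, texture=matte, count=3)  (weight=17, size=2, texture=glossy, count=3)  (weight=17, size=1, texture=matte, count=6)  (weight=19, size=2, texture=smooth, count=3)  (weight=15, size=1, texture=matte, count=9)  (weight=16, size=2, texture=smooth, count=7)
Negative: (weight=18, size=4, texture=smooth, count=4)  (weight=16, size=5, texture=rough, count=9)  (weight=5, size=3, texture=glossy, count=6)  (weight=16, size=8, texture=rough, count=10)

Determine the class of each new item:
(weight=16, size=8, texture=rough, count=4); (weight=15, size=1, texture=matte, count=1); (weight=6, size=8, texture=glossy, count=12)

The classifier is using: size ≤ 2.
(weight=16, size=8, texture=rough, count=4): Negative (size = 8). (weight=15, size=1, texture=matte, count=1): Positive (size = 1). (weight=6, size=8, texture=glossy, count=12): Negative (size = 8).

Negative, Positive, Negative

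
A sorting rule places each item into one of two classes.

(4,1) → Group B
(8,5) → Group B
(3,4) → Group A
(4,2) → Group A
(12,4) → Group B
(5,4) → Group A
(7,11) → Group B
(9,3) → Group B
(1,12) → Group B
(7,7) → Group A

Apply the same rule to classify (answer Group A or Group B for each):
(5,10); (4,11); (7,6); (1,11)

The classifier is using: |first − second| ≤ 2.
Group B: (5,10), since |5−10| = 5.
Group B: (4,11), since |4−11| = 7.
Group A: (7,6), since |7−6| = 1.
Group B: (1,11), since |1−11| = 10.

Group B, Group B, Group A, Group B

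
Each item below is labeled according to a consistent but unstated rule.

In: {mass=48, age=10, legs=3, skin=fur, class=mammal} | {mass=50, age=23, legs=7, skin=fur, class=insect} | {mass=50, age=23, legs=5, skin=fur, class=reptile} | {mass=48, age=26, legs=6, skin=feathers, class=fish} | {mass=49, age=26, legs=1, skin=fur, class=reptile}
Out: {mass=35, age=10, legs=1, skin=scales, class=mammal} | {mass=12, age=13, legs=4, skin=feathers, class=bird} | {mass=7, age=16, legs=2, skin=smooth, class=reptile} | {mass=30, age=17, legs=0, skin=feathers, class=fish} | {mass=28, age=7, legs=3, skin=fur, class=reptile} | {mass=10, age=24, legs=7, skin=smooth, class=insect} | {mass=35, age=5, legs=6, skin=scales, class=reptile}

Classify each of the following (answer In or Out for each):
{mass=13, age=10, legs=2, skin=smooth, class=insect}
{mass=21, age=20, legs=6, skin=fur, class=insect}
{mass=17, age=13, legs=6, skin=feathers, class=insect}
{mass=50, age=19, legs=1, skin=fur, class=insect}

A rule that fits every label: mass ≥ 48 — true of each 'In' example, false of each 'Out' one.
{mass=13, age=10, legs=2, skin=smooth, class=insect}: mass = 13, lacks this property → Out. {mass=21, age=20, legs=6, skin=fur, class=insect}: mass = 21, lacks this property → Out. {mass=17, age=13, legs=6, skin=feathers, class=insect}: mass = 17, lacks this property → Out. {mass=50, age=19, legs=1, skin=fur, class=insect}: mass = 50, matches → In.

Out, Out, Out, In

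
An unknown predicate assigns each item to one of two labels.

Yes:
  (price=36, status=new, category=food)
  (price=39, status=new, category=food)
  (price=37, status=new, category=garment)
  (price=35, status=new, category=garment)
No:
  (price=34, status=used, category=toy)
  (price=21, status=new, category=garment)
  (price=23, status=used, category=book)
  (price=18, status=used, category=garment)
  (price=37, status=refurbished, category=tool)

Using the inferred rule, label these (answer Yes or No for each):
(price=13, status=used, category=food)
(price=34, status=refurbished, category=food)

Rule: status is new AND price ≥ 23. This holds for each 'Yes' example and fails for each 'No' one.
(price=13, status=used, category=food) → status is used, price = 13 → No.
(price=34, status=refurbished, category=food) → status is refurbished, price = 34 → No.

No, No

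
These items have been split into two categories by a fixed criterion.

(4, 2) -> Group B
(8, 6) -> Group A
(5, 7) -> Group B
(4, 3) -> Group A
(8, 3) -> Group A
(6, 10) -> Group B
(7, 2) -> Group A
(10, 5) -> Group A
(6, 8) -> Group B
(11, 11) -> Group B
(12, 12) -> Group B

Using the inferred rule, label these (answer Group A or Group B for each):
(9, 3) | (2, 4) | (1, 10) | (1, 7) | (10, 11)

Group A, Group B, Group B, Group B, Group B

One predicate separates the groups cleanly: first > second AND sum ≥ 7.
(9, 3): Group A (9 > 3, 9+3 = 12).
(2, 4): Group B (2 < 4, 2+4 = 6).
(1, 10): Group B (1 < 10, 1+10 = 11).
(1, 7): Group B (1 < 7, 1+7 = 8).
(10, 11): Group B (10 < 11, 10+11 = 21).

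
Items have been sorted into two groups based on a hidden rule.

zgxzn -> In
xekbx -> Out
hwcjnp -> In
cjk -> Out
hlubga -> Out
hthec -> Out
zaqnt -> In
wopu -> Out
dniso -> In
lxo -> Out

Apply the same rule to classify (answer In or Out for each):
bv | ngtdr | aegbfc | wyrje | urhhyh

Out, In, Out, Out, Out

Checking candidate rules against both groups, what survives is: contains 'n'.
bv: no 'n', does not fit → Out.
ngtdr: has 'n', fits → In.
aegbfc: no 'n', does not fit → Out.
wyrje: no 'n', does not fit → Out.
urhhyh: no 'n', does not fit → Out.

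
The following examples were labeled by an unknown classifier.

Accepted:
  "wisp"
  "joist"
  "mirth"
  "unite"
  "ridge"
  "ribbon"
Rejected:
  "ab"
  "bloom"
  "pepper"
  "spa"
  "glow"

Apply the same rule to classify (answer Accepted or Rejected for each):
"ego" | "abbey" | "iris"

The common property of the 'Accepted' items is: contains 'i'. No 'Rejected' item has it.
Rejected: "ego", since no 'i'. Rejected: "abbey", since no 'i'. Accepted: "iris", since has 'i'.

Rejected, Rejected, Accepted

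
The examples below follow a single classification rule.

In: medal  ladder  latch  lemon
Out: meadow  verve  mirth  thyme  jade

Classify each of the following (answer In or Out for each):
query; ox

Out, Out

The distinguishing property — contains 'l' — holds for all the 'In' cases and none of the 'Out' cases.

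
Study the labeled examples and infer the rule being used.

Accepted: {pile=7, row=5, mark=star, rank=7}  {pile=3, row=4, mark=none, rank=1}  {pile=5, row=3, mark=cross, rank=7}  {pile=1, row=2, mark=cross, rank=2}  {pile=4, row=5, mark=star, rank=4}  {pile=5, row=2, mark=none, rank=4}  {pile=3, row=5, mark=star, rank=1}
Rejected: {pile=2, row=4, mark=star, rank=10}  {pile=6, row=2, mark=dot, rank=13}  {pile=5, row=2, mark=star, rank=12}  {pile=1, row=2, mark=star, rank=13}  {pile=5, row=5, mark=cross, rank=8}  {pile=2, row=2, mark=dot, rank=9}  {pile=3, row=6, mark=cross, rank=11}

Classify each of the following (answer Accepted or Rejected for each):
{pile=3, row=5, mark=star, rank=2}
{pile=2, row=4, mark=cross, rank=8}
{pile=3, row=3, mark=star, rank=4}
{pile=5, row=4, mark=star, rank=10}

One predicate separates the groups cleanly: rank ≤ 7.

Accepted, Rejected, Accepted, Rejected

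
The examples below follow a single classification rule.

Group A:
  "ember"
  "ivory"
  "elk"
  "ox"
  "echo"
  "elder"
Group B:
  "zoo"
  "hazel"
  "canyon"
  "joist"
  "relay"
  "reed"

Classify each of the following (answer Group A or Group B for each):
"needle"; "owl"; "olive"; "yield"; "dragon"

Group B, Group A, Group A, Group B, Group B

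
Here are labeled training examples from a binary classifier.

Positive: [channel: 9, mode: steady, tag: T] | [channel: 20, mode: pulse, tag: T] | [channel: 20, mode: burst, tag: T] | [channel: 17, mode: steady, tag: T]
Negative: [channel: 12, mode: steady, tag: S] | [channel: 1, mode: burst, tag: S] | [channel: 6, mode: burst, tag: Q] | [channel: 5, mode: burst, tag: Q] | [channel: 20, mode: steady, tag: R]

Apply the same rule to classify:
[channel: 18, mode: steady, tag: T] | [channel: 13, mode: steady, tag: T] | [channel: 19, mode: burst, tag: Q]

Positive, Positive, Negative

The classifier is using: tag is T.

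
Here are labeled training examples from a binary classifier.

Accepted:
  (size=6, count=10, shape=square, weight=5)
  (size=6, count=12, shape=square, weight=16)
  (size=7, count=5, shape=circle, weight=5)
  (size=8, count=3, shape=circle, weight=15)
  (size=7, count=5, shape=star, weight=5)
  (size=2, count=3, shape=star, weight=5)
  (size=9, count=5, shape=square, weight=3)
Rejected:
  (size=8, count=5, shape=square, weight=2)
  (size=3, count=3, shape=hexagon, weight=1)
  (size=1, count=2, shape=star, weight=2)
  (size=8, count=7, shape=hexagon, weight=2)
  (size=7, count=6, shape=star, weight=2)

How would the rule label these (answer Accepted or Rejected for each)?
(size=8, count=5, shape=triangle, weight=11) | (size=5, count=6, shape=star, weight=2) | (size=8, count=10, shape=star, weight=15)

Accepted, Rejected, Accepted

A rule that fits every label: weight ≥ 3 — true of each 'Accepted' example, false of each 'Rejected' one.
(size=8, count=5, shape=triangle, weight=11) — weight = 11, hence Accepted. (size=5, count=6, shape=star, weight=2) — weight = 2, hence Rejected. (size=8, count=10, shape=star, weight=15) — weight = 15, hence Accepted.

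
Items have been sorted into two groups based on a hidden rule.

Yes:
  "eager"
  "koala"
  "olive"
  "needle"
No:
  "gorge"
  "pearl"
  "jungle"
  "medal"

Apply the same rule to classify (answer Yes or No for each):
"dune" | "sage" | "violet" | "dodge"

No, No, Yes, No

Rule: has ≥ 3 vowels. This holds for each 'Yes' example and fails for each 'No' one.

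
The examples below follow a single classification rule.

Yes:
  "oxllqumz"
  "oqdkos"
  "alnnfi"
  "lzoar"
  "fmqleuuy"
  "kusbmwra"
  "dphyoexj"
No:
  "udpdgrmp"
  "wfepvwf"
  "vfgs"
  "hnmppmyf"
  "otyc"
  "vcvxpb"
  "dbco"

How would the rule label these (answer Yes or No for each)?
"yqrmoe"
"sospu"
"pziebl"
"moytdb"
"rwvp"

Yes, Yes, Yes, No, No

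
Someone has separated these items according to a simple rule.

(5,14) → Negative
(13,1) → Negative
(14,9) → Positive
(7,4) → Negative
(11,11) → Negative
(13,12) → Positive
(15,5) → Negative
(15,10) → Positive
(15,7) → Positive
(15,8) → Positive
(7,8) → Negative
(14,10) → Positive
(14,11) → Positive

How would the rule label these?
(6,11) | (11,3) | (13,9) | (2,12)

Negative, Negative, Positive, Negative

The common property of the 'Positive' items is: first > second AND sum ≥ 22. No 'Negative' item has it.
(6,11) → 6 < 11, 6+11 = 17 → Negative. (11,3) → 11 > 3, 11+3 = 14 → Negative. (13,9) → 13 > 9, 13+9 = 22 → Positive. (2,12) → 2 < 12, 2+12 = 14 → Negative.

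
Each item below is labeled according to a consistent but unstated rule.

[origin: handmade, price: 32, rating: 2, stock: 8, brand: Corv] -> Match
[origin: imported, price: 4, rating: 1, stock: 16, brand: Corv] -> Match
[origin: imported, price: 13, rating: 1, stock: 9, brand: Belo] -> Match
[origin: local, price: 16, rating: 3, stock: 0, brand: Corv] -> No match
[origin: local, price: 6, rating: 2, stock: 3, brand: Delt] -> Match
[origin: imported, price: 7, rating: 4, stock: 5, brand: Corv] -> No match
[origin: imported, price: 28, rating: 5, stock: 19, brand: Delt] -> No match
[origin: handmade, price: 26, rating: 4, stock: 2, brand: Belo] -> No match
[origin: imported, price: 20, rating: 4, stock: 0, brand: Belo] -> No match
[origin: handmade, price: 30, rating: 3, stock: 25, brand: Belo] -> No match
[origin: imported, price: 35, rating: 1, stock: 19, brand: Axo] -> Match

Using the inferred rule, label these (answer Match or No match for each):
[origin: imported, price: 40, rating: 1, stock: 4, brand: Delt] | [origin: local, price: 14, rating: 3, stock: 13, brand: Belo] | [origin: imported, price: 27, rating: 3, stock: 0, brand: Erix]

The classifier is using: rating ≤ 2.
[origin: imported, price: 40, rating: 1, stock: 4, brand: Delt]: Match (rating = 1). [origin: local, price: 14, rating: 3, stock: 13, brand: Belo]: No match (rating = 3). [origin: imported, price: 27, rating: 3, stock: 0, brand: Erix]: No match (rating = 3).

Match, No match, No match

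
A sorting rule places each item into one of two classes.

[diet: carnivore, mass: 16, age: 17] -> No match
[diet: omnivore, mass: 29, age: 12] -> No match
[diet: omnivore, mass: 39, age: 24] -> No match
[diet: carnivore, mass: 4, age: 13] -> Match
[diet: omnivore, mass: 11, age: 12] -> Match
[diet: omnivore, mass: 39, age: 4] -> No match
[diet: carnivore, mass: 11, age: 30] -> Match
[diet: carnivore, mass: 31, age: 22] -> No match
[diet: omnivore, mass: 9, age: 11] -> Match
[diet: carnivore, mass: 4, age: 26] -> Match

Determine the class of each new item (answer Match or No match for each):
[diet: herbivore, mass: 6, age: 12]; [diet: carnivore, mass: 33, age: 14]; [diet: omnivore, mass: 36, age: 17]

Match, No match, No match

All 'Match' examples share one property — mass ≤ 11 — and every 'No match' example lacks it.
[diet: herbivore, mass: 6, age: 12]: mass = 6 — fits, so Match. [diet: carnivore, mass: 33, age: 14]: mass = 33 — does not fit, so No match. [diet: omnivore, mass: 36, age: 17]: mass = 36 — does not fit, so No match.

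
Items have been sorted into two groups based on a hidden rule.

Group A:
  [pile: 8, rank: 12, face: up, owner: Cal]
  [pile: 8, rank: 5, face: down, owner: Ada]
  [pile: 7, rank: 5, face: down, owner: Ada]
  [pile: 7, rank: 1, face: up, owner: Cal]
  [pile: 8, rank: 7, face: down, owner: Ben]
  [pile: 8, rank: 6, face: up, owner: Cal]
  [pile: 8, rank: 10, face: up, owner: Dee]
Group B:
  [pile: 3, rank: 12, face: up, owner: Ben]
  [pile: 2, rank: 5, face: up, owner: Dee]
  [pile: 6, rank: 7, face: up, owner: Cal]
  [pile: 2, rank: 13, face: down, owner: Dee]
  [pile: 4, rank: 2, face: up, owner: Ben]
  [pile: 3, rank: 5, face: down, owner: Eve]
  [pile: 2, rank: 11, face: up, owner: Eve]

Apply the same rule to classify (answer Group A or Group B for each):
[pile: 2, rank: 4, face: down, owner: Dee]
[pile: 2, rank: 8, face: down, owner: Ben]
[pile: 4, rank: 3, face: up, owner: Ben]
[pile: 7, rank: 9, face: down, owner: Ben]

One predicate separates the groups cleanly: pile ≥ 7.
[pile: 2, rank: 4, face: down, owner: Dee] — pile = 2, hence Group B.
[pile: 2, rank: 8, face: down, owner: Ben] — pile = 2, hence Group B.
[pile: 4, rank: 3, face: up, owner: Ben] — pile = 4, hence Group B.
[pile: 7, rank: 9, face: down, owner: Ben] — pile = 7, hence Group A.

Group B, Group B, Group B, Group A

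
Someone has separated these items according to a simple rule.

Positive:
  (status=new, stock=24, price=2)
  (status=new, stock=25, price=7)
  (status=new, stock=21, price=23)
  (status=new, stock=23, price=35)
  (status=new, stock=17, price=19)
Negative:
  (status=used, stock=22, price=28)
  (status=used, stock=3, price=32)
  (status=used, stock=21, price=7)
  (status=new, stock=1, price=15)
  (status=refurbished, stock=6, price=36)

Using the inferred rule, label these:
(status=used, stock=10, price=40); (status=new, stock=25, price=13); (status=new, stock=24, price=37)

A rule that fits every label: status is new AND stock ≥ 3 — true of each 'Positive' example, false of each 'Negative' one.
Negative: (status=used, stock=10, price=40), since status is used, stock = 10.
Positive: (status=new, stock=25, price=13), since status is new, stock = 25.
Positive: (status=new, stock=24, price=37), since status is new, stock = 24.

Negative, Positive, Positive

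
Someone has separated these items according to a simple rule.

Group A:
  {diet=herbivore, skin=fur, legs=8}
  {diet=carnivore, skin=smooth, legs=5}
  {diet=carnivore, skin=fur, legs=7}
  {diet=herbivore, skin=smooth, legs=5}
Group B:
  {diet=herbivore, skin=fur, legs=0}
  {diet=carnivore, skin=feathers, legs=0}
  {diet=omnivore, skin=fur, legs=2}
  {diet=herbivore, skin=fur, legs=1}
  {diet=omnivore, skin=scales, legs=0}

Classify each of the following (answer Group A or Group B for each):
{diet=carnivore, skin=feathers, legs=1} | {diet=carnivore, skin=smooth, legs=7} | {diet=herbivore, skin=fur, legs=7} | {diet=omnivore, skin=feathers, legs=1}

Group B, Group A, Group A, Group B

The distinguishing property — legs ≥ 5 — holds for all the 'Group A' cases and none of the 'Group B' cases.
{diet=carnivore, skin=feathers, legs=1} → legs = 1 → Group B.
{diet=carnivore, skin=smooth, legs=7} → legs = 7 → Group A.
{diet=herbivore, skin=fur, legs=7} → legs = 7 → Group A.
{diet=omnivore, skin=feathers, legs=1} → legs = 1 → Group B.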